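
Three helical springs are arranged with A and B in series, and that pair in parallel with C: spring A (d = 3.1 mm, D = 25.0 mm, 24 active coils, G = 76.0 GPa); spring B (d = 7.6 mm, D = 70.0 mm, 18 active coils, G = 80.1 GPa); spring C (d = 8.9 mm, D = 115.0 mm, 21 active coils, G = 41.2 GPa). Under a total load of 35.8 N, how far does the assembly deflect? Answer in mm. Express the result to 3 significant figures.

k_A = Gd⁴/(8D³N_a) = (76.0×10³)(3.1⁴)/(8·25.0³·24) = 2.3396 N/mm
k_B = Gd⁴/(8D³N_a) = (80.1×10³)(7.6⁴)/(8·70.0³·18) = 5.4104 N/mm
k_C = Gd⁴/(8D³N_a) = (41.2×10³)(8.9⁴)/(8·115.0³·21) = 1.0117 N/mm
Springs A,B series: k_AB = 1/(1/2.3396+1/5.4104) = 1.6333 N/mm; parallel with C: k_eq = 1.6333+1.0117 = 2.645 N/mm
δ = F/k_eq = 35.8/2.645 = 13.535 mm

13.5 mm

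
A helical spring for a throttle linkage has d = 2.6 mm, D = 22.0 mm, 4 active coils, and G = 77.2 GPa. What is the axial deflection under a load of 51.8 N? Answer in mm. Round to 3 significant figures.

k = Gd⁴/(8D³N_a) = (77.2×10³)(2.6⁴)/(8·22.0³·4) = 10.354 N/mm
δ = F/k = 51.8 / 10.354 = 5.0031 mm

5.00 mm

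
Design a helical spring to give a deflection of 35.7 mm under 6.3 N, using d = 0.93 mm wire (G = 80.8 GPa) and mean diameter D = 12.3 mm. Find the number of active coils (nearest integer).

23

Required rate k = F/δ = 6.3/35.7 = 0.17647 N/mm
N_a = Gd⁴/(8D³k) = (80.8×10³ × 0.93⁴)/(8 × 12.3³ × 0.17647)
    = 60442.6 / 2627.11 = 23.01 → 23 coils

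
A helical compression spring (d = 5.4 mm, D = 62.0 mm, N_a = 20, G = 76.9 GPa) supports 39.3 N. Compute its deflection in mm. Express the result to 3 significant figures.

22.9 mm

k = Gd⁴/(8D³N_a) = (76.9×10³)(5.4⁴)/(8·62.0³·20) = 1.7148 N/mm
δ = F/k = 39.3 / 1.7148 = 22.919 mm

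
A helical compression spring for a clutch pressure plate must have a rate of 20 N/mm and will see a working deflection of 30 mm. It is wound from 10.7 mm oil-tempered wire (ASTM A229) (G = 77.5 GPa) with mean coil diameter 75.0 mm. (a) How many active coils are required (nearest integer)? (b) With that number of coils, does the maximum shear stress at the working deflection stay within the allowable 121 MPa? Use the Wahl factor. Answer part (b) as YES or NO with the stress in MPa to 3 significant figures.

(a) 15 coils; (b) YES, τ_max = 114 MPa

N_a = Gd⁴/(8D³k) = (77.5×10³)(10.7⁴)/(8·75.0³·20) = 15.05 → N_a = 15
Actual rate k = Gd⁴/(8D³·15) = 20.067 N/mm
Working load F = kδ = 20.067·30 = 602 N
C = 75.0/10.7 = 7.0093; K_W = (4C−1)/(4C−4)+0.615/C = 1.2125
τ_max = K_W·8FD/(πd³) = 1.2125·93.852 = 113.8 MPa
τ_max ≤ 121 MPa → acceptable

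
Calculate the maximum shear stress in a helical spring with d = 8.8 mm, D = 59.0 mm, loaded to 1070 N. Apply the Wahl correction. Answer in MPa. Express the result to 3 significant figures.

289 MPa

Spring index C = D/d = 59.0/8.8 = 6.7045
K_W = (4C−1)/(4C−4) + 0.615/C = 25.818/22.818 + 0.0917 = 1.2232
τ₀ = 8FD/(πd³) = 8·1070·59.0/(π·8.8³) = 505040/2140.9 = 235.9 MPa
τ_max = K·τ₀ = 1.2232 × 235.9 = 288.55 MPa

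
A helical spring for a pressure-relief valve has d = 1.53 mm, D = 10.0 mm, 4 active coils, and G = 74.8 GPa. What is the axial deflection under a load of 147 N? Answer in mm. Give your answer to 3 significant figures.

k = Gd⁴/(8D³N_a) = (74.8×10³)(1.53⁴)/(8·10.0³·4) = 12.809 N/mm
δ = F/k = 147 / 12.809 = 11.476 mm

11.5 mm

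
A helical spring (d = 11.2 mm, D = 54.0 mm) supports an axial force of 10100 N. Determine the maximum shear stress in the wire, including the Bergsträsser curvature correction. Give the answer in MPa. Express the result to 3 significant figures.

Spring index C = D/d = 54.0/11.2 = 4.8214
K_B = (4C+2)/(4C−3) = 21.286/16.286 = 1.3070
τ₀ = 8FD/(πd³) = 8·10100·54.0/(π·11.2³) = 4.3632e+06/4413.7 = 988.56 MPa
τ_max = K·τ₀ = 1.3070 × 988.56 = 1292.1 MPa

1290 MPa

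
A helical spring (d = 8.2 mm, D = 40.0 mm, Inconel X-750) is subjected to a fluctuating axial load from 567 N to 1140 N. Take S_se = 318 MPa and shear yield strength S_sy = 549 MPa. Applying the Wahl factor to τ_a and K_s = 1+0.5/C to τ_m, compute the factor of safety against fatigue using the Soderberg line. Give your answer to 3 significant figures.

1.86

C = D/d = 40.0/8.2 = 4.8780; K_W = (4C−1)/(4C−4)+0.615/C = 1.3195; K_s = 1+0.5/C = 1.1025
F_a = (F_max−F_min)/2 = 286.5 N; F_m = (F_max+F_min)/2 = 853.5 N
τ_a = K_W·8F_aD/(πd³) = 1.3195 × 52.928 = 69.837 MPa
τ_m = K_s·8F_mD/(πd³) = 1.1025 × 157.67 = 173.84 MPa
Soderberg: 1/n_f = τ_a/S_se + τ_m/S_sy = 69.837/318 + 173.84/549 = 0.21961 + 0.31664 = 0.53625
n_f = 1/0.53625 = 1.865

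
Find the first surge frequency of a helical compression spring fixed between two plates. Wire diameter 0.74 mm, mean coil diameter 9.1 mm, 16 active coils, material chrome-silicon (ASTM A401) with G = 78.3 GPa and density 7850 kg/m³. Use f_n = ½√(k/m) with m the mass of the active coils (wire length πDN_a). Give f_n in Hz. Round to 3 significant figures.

k = Gd⁴/(8D³N_a) = (78.3×10³)(0.74⁴)/(8·9.1³·16) = 0.24342 N/mm = 243.42 N/m
Wire length L = πDN_a = π·9.1·16 = 457.42 mm
m = ρ·(πd²/4)·L = 7850 × 0.43008×10⁻⁶ m² × 0.45742 m = 0.0015443 kg
f_n = ½√(k/m) = 0.5·√(243.42/0.0015443) = 0.5·√(1.5762e+05) = 198.51 Hz

199 Hz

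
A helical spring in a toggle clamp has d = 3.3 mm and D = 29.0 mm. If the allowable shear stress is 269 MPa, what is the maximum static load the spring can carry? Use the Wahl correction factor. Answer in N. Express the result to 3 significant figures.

112 N

C = D/d = 29.0/3.3 = 8.7879
K_W = (4C−1)/(4C−4) + 0.615/C = 34.152/31.152 + 0.0700 = 1.1663
τ_max = K·8FD/(πd³) → F_max = τ_allow·πd³/(8DK)
F_max = 269·π·3.3³/(8·29.0·1.1663) = 30370/270.58 = 112.24 N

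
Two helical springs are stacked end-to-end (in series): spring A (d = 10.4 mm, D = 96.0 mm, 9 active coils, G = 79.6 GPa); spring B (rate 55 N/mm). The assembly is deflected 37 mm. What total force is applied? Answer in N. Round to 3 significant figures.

k_A = Gd⁴/(8D³N_a) = (79.6×10³)(10.4⁴)/(8·96.0³·9) = 14.618 N/mm
Series: 1/k_eq = 1/14.618 + 1/55 = 0.086589; k_eq = 11.549 N/mm
F = k_eq·δ = 11.549·37 = 427.31 N

427 N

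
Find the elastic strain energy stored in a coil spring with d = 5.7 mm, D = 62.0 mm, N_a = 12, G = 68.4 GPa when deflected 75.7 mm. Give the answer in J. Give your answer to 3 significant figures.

k = Gd⁴/(8D³N_a) = (68.4×10³)(5.7⁴)/(8·62.0³·12) = 3.1558 N/mm
U = ½kδ² = 0.5 × 3.1558 × 75.7² = 9042.1 N·mm = 9.0421 J

9.04 J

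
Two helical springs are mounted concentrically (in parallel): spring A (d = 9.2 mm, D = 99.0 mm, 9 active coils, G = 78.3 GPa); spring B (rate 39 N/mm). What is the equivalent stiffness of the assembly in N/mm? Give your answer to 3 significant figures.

47.0 N/mm

k_A = Gd⁴/(8D³N_a) = (78.3×10³)(9.2⁴)/(8·99.0³·9) = 8.0293 N/mm
Parallel: k_eq = 8.0293 + 39 = 47.029 N/mm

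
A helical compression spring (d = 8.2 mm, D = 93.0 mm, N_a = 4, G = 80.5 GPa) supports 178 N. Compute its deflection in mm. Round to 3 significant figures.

k = Gd⁴/(8D³N_a) = (80.5×10³)(8.2⁴)/(8·93.0³·4) = 14.14 N/mm
δ = F/k = 178 / 14.14 = 12.588 mm

12.6 mm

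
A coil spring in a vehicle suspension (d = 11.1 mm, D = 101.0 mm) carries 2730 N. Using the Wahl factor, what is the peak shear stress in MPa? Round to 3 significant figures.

Spring index C = D/d = 101.0/11.1 = 9.0991
K_W = (4C−1)/(4C−4) + 0.615/C = 35.396/32.396 + 0.0676 = 1.1602
τ₀ = 8FD/(πd³) = 8·2730·101.0/(π·11.1³) = 2.20584e+06/4296.5 = 513.4 MPa
τ_max = K·τ₀ = 1.1602 × 513.4 = 595.64 MPa

596 MPa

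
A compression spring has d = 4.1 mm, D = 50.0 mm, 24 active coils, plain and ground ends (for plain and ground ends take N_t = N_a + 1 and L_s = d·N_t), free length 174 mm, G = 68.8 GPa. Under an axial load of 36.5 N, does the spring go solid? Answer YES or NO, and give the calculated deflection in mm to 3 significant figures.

k = Gd⁴/(8D³N_a) = (68.8×10³)(4.1⁴)/(8·50.0³·24) = 0.81005 N/mm
N_t = 25; L_s = 4.1·25 = 102.5 mm; δ_solid = L₀ − L_s = 174 − 102.5 = 71.5 mm
δ = F/k = 36.5/0.81005 = 45.059 mm
δ < δ_solid → spring does not go solid

NO, δ = 45.1 mm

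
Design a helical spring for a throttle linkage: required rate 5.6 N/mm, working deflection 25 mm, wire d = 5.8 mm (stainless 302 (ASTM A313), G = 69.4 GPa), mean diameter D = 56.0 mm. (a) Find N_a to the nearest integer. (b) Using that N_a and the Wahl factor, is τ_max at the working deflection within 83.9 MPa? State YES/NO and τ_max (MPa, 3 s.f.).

(a) 10 coils; (b) NO, τ_max = 117 MPa

N_a = Gd⁴/(8D³k) = (69.4×10³)(5.8⁴)/(8·56.0³·5.6) = 9.982 → N_a = 10
Actual rate k = Gd⁴/(8D³·10) = 5.5901 N/mm
Working load F = kδ = 5.5901·25 = 139.75 N
C = 56.0/5.8 = 9.6552; K_W = (4C−1)/(4C−4)+0.615/C = 1.1503
τ_max = K_W·8FD/(πd³) = 1.1503·102.14 = 117.5 MPa
τ_max > 83.9 MPa → exceeds allowable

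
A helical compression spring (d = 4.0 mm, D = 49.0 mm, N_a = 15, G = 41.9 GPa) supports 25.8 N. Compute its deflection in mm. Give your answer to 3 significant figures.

k = Gd⁴/(8D³N_a) = (41.9×10³)(4.0⁴)/(8·49.0³·15) = 0.75977 N/mm
δ = F/k = 25.8 / 0.75977 = 33.957 mm

34.0 mm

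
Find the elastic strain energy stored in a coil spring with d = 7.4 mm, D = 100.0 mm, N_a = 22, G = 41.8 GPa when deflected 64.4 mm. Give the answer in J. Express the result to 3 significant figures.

1.48 J

k = Gd⁴/(8D³N_a) = (41.8×10³)(7.4⁴)/(8·100.0³·22) = 0.71218 N/mm
U = ½kδ² = 0.5 × 0.71218 × 64.4² = 1476.8 N·mm = 1.4768 J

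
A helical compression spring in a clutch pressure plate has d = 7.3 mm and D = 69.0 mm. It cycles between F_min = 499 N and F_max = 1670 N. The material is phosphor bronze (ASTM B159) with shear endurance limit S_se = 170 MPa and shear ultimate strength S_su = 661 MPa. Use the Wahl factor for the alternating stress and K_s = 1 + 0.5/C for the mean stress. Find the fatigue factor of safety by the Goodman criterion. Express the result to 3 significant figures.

0.388

C = D/d = 69.0/7.3 = 9.4521; K_W = (4C−1)/(4C−4)+0.615/C = 1.1538; K_s = 1+0.5/C = 1.0529
F_a = (F_max−F_min)/2 = 585.5 N; F_m = (F_max+F_min)/2 = 1084.5 N
τ_a = K_W·8F_aD/(πd³) = 1.1538 × 264.45 = 305.13 MPa
τ_m = K_s·8F_mD/(πd³) = 1.0529 × 489.84 = 515.75 MPa
Goodman: 1/n_f = τ_a/S_se + τ_m/S_su = 305.13/170 + 515.75/661 = 1.79486 + 0.78025 = 2.5751
n_f = 1/2.5751 = 0.3883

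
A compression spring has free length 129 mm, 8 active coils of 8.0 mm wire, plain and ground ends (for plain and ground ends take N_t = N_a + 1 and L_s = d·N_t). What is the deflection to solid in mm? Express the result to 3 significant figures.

N_t = 9; L_s = 8.0·9 = 72 mm
δ_solid = L₀ − L_s = 129 − 72 = 57 mm

57.0 mm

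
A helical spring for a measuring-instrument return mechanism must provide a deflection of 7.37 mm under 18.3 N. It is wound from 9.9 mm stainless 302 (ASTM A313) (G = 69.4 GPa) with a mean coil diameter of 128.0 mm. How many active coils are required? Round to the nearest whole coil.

Required rate k = F/δ = 18.3/7.37 = 2.483 N/mm
N_a = Gd⁴/(8D³k) = (69.4×10³ × 9.9⁴)/(8 × 128.0³ × 2.483)
    = 6.66654e+08 / 4.16585e+07 = 16 → 16 coils

16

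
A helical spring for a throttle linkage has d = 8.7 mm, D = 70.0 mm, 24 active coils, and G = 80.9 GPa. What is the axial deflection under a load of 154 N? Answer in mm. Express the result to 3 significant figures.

k = Gd⁴/(8D³N_a) = (80.9×10³)(8.7⁴)/(8·70.0³·24) = 7.0377 N/mm
δ = F/k = 154 / 7.0377 = 21.882 mm

21.9 mm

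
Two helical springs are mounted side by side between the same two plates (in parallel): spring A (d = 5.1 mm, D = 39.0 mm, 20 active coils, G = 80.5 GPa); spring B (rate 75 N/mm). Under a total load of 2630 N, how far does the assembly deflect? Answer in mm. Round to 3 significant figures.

k_A = Gd⁴/(8D³N_a) = (80.5×10³)(5.1⁴)/(8·39.0³·20) = 5.738 N/mm
Parallel: k_eq = 5.738 + 75 = 80.738 N/mm
δ = F/k_eq = 2630/80.738 = 32.574 mm

32.6 mm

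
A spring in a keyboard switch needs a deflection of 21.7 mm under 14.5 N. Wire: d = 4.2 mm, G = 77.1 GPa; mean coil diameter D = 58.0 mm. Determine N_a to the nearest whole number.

Required rate k = F/δ = 14.5/21.7 = 0.6682 N/mm
N_a = Gd⁴/(8D³k) = (77.1×10³ × 4.2⁴)/(8 × 58.0³ × 0.6682)
    = 2.39912e+07 / 1.043e+06 = 23 → 23 coils

23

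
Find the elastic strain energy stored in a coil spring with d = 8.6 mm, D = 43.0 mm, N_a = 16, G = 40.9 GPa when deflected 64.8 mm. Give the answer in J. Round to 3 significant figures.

k = Gd⁴/(8D³N_a) = (40.9×10³)(8.6⁴)/(8·43.0³·16) = 21.984 N/mm
U = ½kδ² = 0.5 × 21.984 × 64.8² = 46155 N·mm = 46.155 J

46.2 J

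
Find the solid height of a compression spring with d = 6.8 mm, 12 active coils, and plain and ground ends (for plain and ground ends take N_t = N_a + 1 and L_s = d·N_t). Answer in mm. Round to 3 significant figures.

plain and ground ends: N_t = N_a + 1 = 12 + 1 = 13
L_s = d·N_t = 6.8 × 13 = 88.4 mm

88.4 mm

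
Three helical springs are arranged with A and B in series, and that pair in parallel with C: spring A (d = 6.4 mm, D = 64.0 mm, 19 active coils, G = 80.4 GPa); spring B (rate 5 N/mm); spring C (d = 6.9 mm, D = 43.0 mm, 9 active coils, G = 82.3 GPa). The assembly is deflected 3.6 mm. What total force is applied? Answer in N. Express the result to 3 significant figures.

125 N

k_A = Gd⁴/(8D³N_a) = (80.4×10³)(6.4⁴)/(8·64.0³·19) = 3.3853 N/mm
k_C = Gd⁴/(8D³N_a) = (82.3×10³)(6.9⁴)/(8·43.0³·9) = 32.588 N/mm
Springs A,B series: k_AB = 1/(1/3.3853+1/5) = 2.0186 N/mm; parallel with C: k_eq = 2.0186+32.588 = 34.607 N/mm
F = k_eq·δ = 34.607·3.6 = 124.58 N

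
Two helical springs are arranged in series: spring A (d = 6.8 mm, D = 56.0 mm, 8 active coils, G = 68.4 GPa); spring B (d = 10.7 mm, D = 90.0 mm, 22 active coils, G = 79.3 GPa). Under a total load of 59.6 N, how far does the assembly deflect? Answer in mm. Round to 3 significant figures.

11.9 mm

k_A = Gd⁴/(8D³N_a) = (68.4×10³)(6.8⁴)/(8·56.0³·8) = 13.012 N/mm
k_B = Gd⁴/(8D³N_a) = (79.3×10³)(10.7⁴)/(8·90.0³·22) = 8.1015 N/mm
Series: 1/k_eq = 1/13.012 + 1/8.1015 = 0.20028; k_eq = 4.9929 N/mm
δ = F/k_eq = 59.6/4.9929 = 11.937 mm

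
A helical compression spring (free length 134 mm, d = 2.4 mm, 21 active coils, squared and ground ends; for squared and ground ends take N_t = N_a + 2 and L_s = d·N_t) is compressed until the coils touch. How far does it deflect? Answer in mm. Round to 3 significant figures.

78.8 mm

N_t = 23; L_s = 2.4·23 = 55.2 mm
δ_solid = L₀ − L_s = 134 − 55.2 = 78.8 mm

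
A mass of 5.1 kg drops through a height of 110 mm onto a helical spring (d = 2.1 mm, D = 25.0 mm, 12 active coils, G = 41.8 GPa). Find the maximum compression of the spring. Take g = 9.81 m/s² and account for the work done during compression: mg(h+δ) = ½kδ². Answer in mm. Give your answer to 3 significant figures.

k = Gd⁴/(8D³N_a) = (41.8×10³)(2.1⁴)/(8·25.0³·12) = 0.54195 N/mm
W = mg = 5.1 × 9.81 = 50.031 N
½kδ² − Wδ − Wh = 0 → δ = (W + √(W² + 2kWh))/k
δ = (50.031 + √(2503.1 + 5965.19))/0.54195 = (50.031 + 92.023)/0.54195 = 262.12 mm

262 mm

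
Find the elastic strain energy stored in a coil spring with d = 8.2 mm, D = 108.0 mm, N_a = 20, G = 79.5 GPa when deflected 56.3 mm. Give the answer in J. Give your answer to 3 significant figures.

k = Gd⁴/(8D³N_a) = (79.5×10³)(8.2⁴)/(8·108.0³·20) = 1.7833 N/mm
U = ½kδ² = 0.5 × 1.7833 × 56.3² = 2826.3 N·mm = 2.8263 J

2.83 J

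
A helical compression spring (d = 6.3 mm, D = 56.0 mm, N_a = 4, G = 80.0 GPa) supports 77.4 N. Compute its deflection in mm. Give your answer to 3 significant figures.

3.45 mm

k = Gd⁴/(8D³N_a) = (80.0×10³)(6.3⁴)/(8·56.0³·4) = 22.425 N/mm
δ = F/k = 77.4 / 22.425 = 3.4515 mm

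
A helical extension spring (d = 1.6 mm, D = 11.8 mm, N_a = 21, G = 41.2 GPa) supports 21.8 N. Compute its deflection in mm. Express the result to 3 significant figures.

k = Gd⁴/(8D³N_a) = (41.2×10³)(1.6⁴)/(8·11.8³·21) = 0.97819 N/mm
δ = F/k = 21.8 / 0.97819 = 22.286 mm

22.3 mm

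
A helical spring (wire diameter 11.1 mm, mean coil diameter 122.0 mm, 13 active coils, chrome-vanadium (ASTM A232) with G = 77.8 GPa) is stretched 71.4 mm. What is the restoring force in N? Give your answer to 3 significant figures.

447 N

k = Gd⁴/(8D³N_a) = (77.8×10³)(11.1⁴)/(8·122.0³·13) = 6.254 N/mm
F = k·δ = 6.254 × 71.4 = 446.54 N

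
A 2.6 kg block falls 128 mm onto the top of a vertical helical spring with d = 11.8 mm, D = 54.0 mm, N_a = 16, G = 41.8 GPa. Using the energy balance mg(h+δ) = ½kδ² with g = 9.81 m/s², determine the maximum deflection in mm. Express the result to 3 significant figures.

13.4 mm

k = Gd⁴/(8D³N_a) = (41.8×10³)(11.8⁴)/(8·54.0³·16) = 40.208 N/mm
W = mg = 2.6 × 9.81 = 25.506 N
½kδ² − Wδ − Wh = 0 → δ = (W + √(W² + 2kWh))/k
δ = (25.506 + √(650.56 + 262540))/40.208 = (25.506 + 513.02)/40.208 = 13.394 mm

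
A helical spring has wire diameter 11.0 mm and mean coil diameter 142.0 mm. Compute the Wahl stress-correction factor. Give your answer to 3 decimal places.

1.111

C = D/d = 142.0/11.0 = 12.9091
K_W = (4C−1)/(4C−4) + 0.615/C = 50.636/47.636 + 0.0476 = 1.1106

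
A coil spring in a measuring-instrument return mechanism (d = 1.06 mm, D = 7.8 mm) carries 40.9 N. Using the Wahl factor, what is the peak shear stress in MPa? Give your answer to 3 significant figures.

820 MPa

Spring index C = D/d = 7.8/1.06 = 7.3585
K_W = (4C−1)/(4C−4) + 0.615/C = 28.434/25.434 + 0.0836 = 1.2015
τ₀ = 8FD/(πd³) = 8·40.9·7.8/(π·1.06³) = 2552.16/3.7417 = 682.09 MPa
τ_max = K·τ₀ = 1.2015 × 682.09 = 819.55 MPa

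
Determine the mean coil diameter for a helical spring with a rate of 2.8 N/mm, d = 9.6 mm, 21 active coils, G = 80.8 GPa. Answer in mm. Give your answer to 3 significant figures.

D = (Gd⁴/(8N_a·k))^(1/3) = (80.8×10³·9.6⁴/(8·21·2.8))^(1/3)
  = (1.45891e+06)^(1/3) = 113.4165 mm

113 mm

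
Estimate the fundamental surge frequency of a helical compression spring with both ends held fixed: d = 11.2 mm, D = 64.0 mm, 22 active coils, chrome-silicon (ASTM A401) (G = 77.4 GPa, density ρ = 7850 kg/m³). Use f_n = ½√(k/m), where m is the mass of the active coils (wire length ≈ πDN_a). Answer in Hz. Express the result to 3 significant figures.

43.9 Hz

k = Gd⁴/(8D³N_a) = (77.4×10³)(11.2⁴)/(8·64.0³·22) = 26.397 N/mm = 26397 N/m
Wire length L = πDN_a = π·64.0·22 = 4423.4 mm
m = ρ·(πd²/4)·L = 7850 × 98.52×10⁻⁶ m² × 4.4234 m = 3.421 kg
f_n = ½√(k/m) = 0.5·√(26397/3.421) = 0.5·√(7716.4) = 43.921 Hz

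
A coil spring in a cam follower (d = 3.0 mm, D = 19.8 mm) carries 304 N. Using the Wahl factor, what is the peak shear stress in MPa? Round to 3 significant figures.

697 MPa

Spring index C = D/d = 19.8/3.0 = 6.6000
K_W = (4C−1)/(4C−4) + 0.615/C = 25.400/22.400 + 0.0932 = 1.2271
τ₀ = 8FD/(πd³) = 8·304·19.8/(π·3.0³) = 48153.6/84.823 = 567.7 MPa
τ_max = K·τ₀ = 1.2271 × 567.7 = 696.62 MPa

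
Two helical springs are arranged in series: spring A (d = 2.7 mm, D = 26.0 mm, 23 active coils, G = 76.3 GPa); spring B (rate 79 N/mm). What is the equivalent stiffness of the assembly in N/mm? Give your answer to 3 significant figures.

1.23 N/mm

k_A = Gd⁴/(8D³N_a) = (76.3×10³)(2.7⁴)/(8·26.0³·23) = 1.2538 N/mm
Series: 1/k_eq = 1/1.2538 + 1/79 = 0.81021; k_eq = 1.2342 N/mm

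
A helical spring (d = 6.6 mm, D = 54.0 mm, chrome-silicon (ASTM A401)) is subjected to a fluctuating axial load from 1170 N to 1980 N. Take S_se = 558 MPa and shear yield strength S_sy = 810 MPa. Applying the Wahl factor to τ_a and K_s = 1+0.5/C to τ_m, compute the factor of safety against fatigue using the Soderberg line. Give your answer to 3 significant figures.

C = D/d = 54.0/6.6 = 8.1818; K_W = (4C−1)/(4C−4)+0.615/C = 1.1796; K_s = 1+0.5/C = 1.0611
F_a = (F_max−F_min)/2 = 405 N; F_m = (F_max+F_min)/2 = 1575 N
τ_a = K_W·8F_aD/(πd³) = 1.1796 × 193.71 = 228.5 MPa
τ_m = K_s·8F_mD/(πd³) = 1.0611 × 753.33 = 799.36 MPa
Soderberg: 1/n_f = τ_a/S_se + τ_m/S_sy = 228.5/558 + 799.36/810 = 0.40950 + 0.98687 = 1.3964
n_f = 1/1.3964 = 0.7161

0.716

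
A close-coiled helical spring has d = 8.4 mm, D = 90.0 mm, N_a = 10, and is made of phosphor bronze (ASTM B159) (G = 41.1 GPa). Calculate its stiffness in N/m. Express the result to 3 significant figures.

k = Gd⁴/(8D³N_a) = (41.1×10³ × 8.4⁴) / (8 × 90.0³ × 10)
  = 2.04625e+08 / 5.832e+07 = 3.5087 N/mm = 3508.7 N/m

3510 N/m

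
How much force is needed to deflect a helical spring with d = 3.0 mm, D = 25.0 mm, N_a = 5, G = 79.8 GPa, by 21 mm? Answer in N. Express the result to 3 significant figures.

k = Gd⁴/(8D³N_a) = (79.8×10³)(3.0⁴)/(8·25.0³·5) = 10.342 N/mm
F = k·δ = 10.342 × 21 = 217.18 N

217 N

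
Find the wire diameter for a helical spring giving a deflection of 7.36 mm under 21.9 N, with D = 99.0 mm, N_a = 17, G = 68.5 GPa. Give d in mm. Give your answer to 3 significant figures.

8.70 mm

Required rate k = F/δ = 21.9/7.36 = 2.9755 N/mm
d = (8D³N_a·k / G)^(1/4) = (8·99.0³·17·2.9755 / (68.5×10³))^0.25
  = (5732.2)^0.25 = 8.7012 mm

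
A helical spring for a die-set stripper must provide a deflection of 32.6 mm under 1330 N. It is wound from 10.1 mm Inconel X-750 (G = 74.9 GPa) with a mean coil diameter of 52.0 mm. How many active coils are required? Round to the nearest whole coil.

17

Required rate k = F/δ = 1330/32.6 = 40.798 N/mm
N_a = Gd⁴/(8D³k) = (74.9×10³ × 10.1⁴)/(8 × 52.0³ × 40.798)
    = 7.79412e+08 / 4.58917e+07 = 16.98 → 17 coils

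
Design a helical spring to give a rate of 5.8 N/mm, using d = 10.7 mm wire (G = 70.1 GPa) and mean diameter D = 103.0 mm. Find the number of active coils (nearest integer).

N_a = Gd⁴/(8D³k) = (70.1×10³ × 10.7⁴)/(8 × 103.0³ × 5.8)
    = 9.18868e+08 / 5.07025e+07 = 18.12 → 18 coils

18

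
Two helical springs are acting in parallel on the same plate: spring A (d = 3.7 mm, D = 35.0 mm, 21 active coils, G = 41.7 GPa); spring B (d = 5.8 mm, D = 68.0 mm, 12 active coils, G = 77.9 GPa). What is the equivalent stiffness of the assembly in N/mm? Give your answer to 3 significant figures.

4.01 N/mm

k_A = Gd⁴/(8D³N_a) = (41.7×10³)(3.7⁴)/(8·35.0³·21) = 1.085 N/mm
k_B = Gd⁴/(8D³N_a) = (77.9×10³)(5.8⁴)/(8·68.0³·12) = 2.9205 N/mm
Parallel: k_eq = 1.085 + 2.9205 = 4.0055 N/mm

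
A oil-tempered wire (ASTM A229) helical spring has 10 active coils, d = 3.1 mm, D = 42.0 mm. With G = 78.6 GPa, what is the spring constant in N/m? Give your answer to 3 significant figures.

k = Gd⁴/(8D³N_a) = (78.6×10³ × 3.1⁴) / (8 × 42.0³ × 10)
  = 7.25888e+06 / 5.92704e+06 = 1.2247 N/mm = 1224.7 N/m

1220 N/m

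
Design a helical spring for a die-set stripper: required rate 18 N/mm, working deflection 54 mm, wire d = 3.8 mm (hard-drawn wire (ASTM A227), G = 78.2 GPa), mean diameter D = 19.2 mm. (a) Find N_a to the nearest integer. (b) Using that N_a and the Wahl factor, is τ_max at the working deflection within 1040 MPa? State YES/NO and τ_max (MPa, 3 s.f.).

(a) 16 coils; (b) NO, τ_max = 1130 MPa

N_a = Gd⁴/(8D³k) = (78.2×10³)(3.8⁴)/(8·19.2³·18) = 16 → N_a = 16
Actual rate k = Gd⁴/(8D³·16) = 17.998 N/mm
Working load F = kδ = 17.998·54 = 971.9 N
C = 19.2/3.8 = 5.0526; K_W = (4C−1)/(4C−4)+0.615/C = 1.3068
τ_max = K_W·8FD/(πd³) = 1.3068·865.99 = 1131.7 MPa
τ_max > 1040 MPa → exceeds allowable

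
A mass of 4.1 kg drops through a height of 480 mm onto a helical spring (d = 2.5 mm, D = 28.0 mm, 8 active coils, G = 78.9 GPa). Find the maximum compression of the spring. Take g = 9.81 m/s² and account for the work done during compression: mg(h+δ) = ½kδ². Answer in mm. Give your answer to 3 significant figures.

k = Gd⁴/(8D³N_a) = (78.9×10³)(2.5⁴)/(8·28.0³·8) = 2.1937 N/mm
W = mg = 4.1 × 9.81 = 40.221 N
½kδ² − Wδ − Wh = 0 → δ = (W + √(W² + 2kWh))/k
δ = (40.221 + √(1617.7 + 84704.6))/2.1937 = (40.221 + 293.81)/2.1937 = 152.26 mm

152 mm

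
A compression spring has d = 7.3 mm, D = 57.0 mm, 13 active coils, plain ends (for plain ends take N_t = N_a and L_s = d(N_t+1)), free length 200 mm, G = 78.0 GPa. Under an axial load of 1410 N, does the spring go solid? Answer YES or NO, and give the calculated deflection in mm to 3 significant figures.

k = Gd⁴/(8D³N_a) = (78.0×10³)(7.3⁴)/(8·57.0³·13) = 11.501 N/mm
N_t = 13; L_s = 7.3·14 = 102.2 mm; δ_solid = L₀ − L_s = 200 − 102.2 = 97.8 mm
δ = F/k = 1410/11.501 = 122.6 mm
δ ≥ δ_solid → spring goes solid

YES, δ = 123 mm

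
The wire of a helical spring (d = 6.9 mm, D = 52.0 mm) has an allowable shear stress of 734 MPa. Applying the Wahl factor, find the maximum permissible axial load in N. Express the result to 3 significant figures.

C = D/d = 52.0/6.9 = 7.5362
K_W = (4C−1)/(4C−4) + 0.615/C = 29.145/26.145 + 0.0816 = 1.1964
τ_max = K·8FD/(πd³) → F_max = τ_allow·πd³/(8DK)
F_max = 734·π·6.9³/(8·52.0·1.1964) = 7.5752e+05/497.68 = 1522.1 N

1520 N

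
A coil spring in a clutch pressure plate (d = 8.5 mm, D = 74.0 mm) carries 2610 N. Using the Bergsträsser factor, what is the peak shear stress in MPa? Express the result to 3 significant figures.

Spring index C = D/d = 74.0/8.5 = 8.7059
K_B = (4C+2)/(4C−3) = 36.824/31.824 = 1.1571
τ₀ = 8FD/(πd³) = 8·2610·74.0/(π·8.5³) = 1.54512e+06/1929.3 = 800.86 MPa
τ_max = K·τ₀ = 1.1571 × 800.86 = 926.69 MPa

927 MPa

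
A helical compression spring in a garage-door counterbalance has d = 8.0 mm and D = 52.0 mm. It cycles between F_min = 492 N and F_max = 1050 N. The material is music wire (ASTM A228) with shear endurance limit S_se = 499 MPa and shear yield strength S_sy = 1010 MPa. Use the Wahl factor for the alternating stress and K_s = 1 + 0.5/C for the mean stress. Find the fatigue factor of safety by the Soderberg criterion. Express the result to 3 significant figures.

C = D/d = 52.0/8.0 = 6.5000; K_W = (4C−1)/(4C−4)+0.615/C = 1.2310; K_s = 1+0.5/C = 1.0769
F_a = (F_max−F_min)/2 = 279 N; F_m = (F_max+F_min)/2 = 771 N
τ_a = K_W·8F_aD/(πd³) = 1.2310 × 72.157 = 88.824 MPa
τ_m = K_s·8F_mD/(πd³) = 1.0769 × 199.4 = 214.74 MPa
Soderberg: 1/n_f = τ_a/S_se + τ_m/S_sy = 88.824/499 + 214.74/1010 = 0.17800 + 0.21261 = 0.39062
n_f = 1/0.39062 = 2.56

2.56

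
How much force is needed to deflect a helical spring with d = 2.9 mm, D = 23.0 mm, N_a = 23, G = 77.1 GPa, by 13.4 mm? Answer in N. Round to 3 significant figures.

32.6 N

k = Gd⁴/(8D³N_a) = (77.1×10³)(2.9⁴)/(8·23.0³·23) = 2.4358 N/mm
F = k·δ = 2.4358 × 13.4 = 32.64 N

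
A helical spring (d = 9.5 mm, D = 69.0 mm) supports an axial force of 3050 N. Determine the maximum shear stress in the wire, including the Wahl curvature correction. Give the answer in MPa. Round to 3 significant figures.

753 MPa

Spring index C = D/d = 69.0/9.5 = 7.2632
K_W = (4C−1)/(4C−4) + 0.615/C = 28.053/25.053 + 0.0847 = 1.2044
τ₀ = 8FD/(πd³) = 8·3050·69.0/(π·9.5³) = 1.6836e+06/2693.5 = 625.05 MPa
τ_max = K·τ₀ = 1.2044 × 625.05 = 752.83 MPa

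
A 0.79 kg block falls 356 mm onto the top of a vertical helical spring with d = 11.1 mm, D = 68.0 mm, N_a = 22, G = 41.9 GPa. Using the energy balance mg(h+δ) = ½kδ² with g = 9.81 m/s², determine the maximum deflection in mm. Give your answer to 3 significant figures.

22.6 mm

k = Gd⁴/(8D³N_a) = (41.9×10³)(11.1⁴)/(8·68.0³·22) = 11.494 N/mm
W = mg = 0.79 × 9.81 = 7.7499 N
½kδ² − Wδ − Wh = 0 → δ = (W + √(W² + 2kWh))/k
δ = (7.7499 + √(60.061 + 63422.4))/11.494 = (7.7499 + 251.96)/11.494 = 22.595 mm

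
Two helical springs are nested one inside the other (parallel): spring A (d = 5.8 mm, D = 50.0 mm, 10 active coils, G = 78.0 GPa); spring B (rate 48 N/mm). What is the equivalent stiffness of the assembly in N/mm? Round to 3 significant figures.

k_A = Gd⁴/(8D³N_a) = (78.0×10³)(5.8⁴)/(8·50.0³·10) = 8.8269 N/mm
Parallel: k_eq = 8.8269 + 48 = 56.827 N/mm

56.8 N/mm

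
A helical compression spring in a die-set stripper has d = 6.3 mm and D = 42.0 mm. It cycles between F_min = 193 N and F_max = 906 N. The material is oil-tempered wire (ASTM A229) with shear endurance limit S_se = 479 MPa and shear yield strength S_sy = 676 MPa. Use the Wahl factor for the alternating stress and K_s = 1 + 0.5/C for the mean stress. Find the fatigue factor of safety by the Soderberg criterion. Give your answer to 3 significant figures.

1.31

C = D/d = 42.0/6.3 = 6.6667; K_W = (4C−1)/(4C−4)+0.615/C = 1.2246; K_s = 1+0.5/C = 1.0750
F_a = (F_max−F_min)/2 = 356.5 N; F_m = (F_max+F_min)/2 = 549.5 N
τ_a = K_W·8F_aD/(πd³) = 1.2246 × 152.49 = 186.73 MPa
τ_m = K_s·8F_mD/(πd³) = 1.0750 × 235.04 = 252.66 MPa
Soderberg: 1/n_f = τ_a/S_se + τ_m/S_sy = 186.73/479 + 252.66/676 = 0.38984 + 0.37376 = 0.7636
n_f = 1/0.7636 = 1.31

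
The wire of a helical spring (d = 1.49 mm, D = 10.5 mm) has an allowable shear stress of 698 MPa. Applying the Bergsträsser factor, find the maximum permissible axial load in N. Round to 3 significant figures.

C = D/d = 10.5/1.49 = 7.0470
K_B = (4C+2)/(4C−3) = 30.188/25.188 = 1.1985
τ_max = K·8FD/(πd³) → F_max = τ_allow·πd³/(8DK)
F_max = 698·π·1.49³/(8·10.5·1.1985) = 7253.8/100.67 = 72.052 N

72.1 N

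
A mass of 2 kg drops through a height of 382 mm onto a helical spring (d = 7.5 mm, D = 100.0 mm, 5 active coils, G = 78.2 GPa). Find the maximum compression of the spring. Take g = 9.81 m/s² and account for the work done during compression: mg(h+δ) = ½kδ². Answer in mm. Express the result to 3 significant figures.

52.5 mm

k = Gd⁴/(8D³N_a) = (78.2×10³)(7.5⁴)/(8·100.0³·5) = 6.1857 N/mm
W = mg = 2 × 9.81 = 19.62 N
½kδ² − Wδ − Wh = 0 → δ = (W + √(W² + 2kWh))/k
δ = (19.62 + √(384.94 + 92722.3))/6.1857 = (19.62 + 305.13)/6.1857 = 52.501 mm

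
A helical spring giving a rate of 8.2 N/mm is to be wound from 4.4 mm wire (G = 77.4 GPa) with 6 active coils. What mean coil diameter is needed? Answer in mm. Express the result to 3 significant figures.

41.9 mm

D = (Gd⁴/(8N_a·k))^(1/3) = (77.4×10³·4.4⁴/(8·6·8.2))^(1/3)
  = (73704.9)^(1/3) = 41.9275 mm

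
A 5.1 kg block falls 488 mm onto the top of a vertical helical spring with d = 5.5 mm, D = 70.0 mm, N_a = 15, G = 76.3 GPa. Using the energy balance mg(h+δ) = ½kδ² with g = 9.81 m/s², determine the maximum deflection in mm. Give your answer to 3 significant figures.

k = Gd⁴/(8D³N_a) = (76.3×10³)(5.5⁴)/(8·70.0³·15) = 1.6963 N/mm
W = mg = 5.1 × 9.81 = 50.031 N
½kδ² − Wδ − Wh = 0 → δ = (W + √(W² + 2kWh))/k
δ = (50.031 + √(2503.1 + 82830.2))/1.6963 = (50.031 + 292.12)/1.6963 = 201.7 mm

202 mm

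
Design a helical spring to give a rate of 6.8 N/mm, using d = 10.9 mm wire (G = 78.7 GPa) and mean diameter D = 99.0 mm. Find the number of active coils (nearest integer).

21

N_a = Gd⁴/(8D³k) = (78.7×10³ × 10.9⁴)/(8 × 99.0³ × 6.8)
    = 1.11091e+09 / 5.27843e+07 = 21.05 → 21 coils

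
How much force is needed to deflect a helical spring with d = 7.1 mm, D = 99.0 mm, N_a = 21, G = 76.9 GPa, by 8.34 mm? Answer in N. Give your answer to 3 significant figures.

k = Gd⁴/(8D³N_a) = (76.9×10³)(7.1⁴)/(8·99.0³·21) = 1.1988 N/mm
F = k·δ = 1.1988 × 8.34 = 9.9979 N

10.0 N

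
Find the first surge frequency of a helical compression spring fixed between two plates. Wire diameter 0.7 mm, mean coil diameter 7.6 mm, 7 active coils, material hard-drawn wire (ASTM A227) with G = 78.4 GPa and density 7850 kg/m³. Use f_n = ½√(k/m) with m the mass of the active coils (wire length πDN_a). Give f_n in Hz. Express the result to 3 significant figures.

k = Gd⁴/(8D³N_a) = (78.4×10³)(0.7⁴)/(8·7.6³·7) = 0.76574 N/mm = 765.74 N/m
Wire length L = πDN_a = π·7.6·7 = 167.13 mm
m = ρ·(πd²/4)·L = 7850 × 0.38485×10⁻⁶ m² × 0.16713 m = 0.00050491 kg
f_n = ½√(k/m) = 0.5·√(765.74/0.00050491) = 0.5·√(1.5166e+06) = 615.75 Hz

616 Hz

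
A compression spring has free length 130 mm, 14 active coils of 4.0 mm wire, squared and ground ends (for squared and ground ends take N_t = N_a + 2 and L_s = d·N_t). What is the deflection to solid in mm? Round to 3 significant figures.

N_t = 16; L_s = 4.0·16 = 64 mm
δ_solid = L₀ − L_s = 130 − 64 = 66 mm

66.0 mm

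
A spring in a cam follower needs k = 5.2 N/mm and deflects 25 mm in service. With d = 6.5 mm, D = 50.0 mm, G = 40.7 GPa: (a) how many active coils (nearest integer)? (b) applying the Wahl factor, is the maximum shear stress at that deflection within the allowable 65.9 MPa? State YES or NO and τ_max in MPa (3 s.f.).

(a) 14 coils; (b) NO, τ_max = 71.7 MPa

N_a = Gd⁴/(8D³k) = (40.7×10³)(6.5⁴)/(8·50.0³·5.2) = 13.97 → N_a = 14
Actual rate k = Gd⁴/(8D³·14) = 5.1894 N/mm
Working load F = kδ = 5.1894·25 = 129.74 N
C = 50.0/6.5 = 7.6923; K_W = (4C−1)/(4C−4)+0.615/C = 1.1920
τ_max = K_W·8FD/(πd³) = 1.1920·60.149 = 71.699 MPa
τ_max > 65.9 MPa → exceeds allowable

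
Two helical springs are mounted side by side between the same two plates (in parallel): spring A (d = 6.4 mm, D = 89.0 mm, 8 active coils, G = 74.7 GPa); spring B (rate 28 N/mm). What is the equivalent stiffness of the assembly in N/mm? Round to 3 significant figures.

k_A = Gd⁴/(8D³N_a) = (74.7×10³)(6.4⁴)/(8·89.0³·8) = 2.7777 N/mm
Parallel: k_eq = 2.7777 + 28 = 30.778 N/mm

30.8 N/mm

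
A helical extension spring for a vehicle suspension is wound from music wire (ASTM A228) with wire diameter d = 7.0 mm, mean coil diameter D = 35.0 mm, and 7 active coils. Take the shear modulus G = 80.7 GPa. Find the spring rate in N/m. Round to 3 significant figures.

k = Gd⁴/(8D³N_a) = (80.7×10³ × 7.0⁴) / (8 × 35.0³ × 7)
  = 1.93761e+08 / 2.401e+06 = 80.7 N/mm = 80700 N/m

80700 N/m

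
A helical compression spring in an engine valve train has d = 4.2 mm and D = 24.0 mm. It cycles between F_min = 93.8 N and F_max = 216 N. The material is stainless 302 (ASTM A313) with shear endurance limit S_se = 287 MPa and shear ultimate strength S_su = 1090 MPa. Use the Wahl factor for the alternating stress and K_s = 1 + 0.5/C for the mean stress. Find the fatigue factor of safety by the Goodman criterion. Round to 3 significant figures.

C = D/d = 24.0/4.2 = 5.7143; K_W = (4C−1)/(4C−4)+0.615/C = 1.2667; K_s = 1+0.5/C = 1.0875
F_a = (F_max−F_min)/2 = 61.1 N; F_m = (F_max+F_min)/2 = 154.9 N
τ_a = K_W·8F_aD/(πd³) = 1.2667 × 50.402 = 63.845 MPa
τ_m = K_s·8F_mD/(πd³) = 1.0875 × 127.78 = 138.96 MPa
Goodman: 1/n_f = τ_a/S_se + τ_m/S_su = 63.845/287 + 138.96/1090 = 0.22245 + 0.12748 = 0.34994
n_f = 1/0.34994 = 2.858

2.86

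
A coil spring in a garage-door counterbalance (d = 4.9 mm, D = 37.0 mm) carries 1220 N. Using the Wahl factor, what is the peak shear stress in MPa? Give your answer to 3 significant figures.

1170 MPa

Spring index C = D/d = 37.0/4.9 = 7.5510
K_W = (4C−1)/(4C−4) + 0.615/C = 29.204/26.204 + 0.0814 = 1.1959
τ₀ = 8FD/(πd³) = 8·1220·37.0/(π·4.9³) = 361120/369.61 = 977.04 MPa
τ_max = K·τ₀ = 1.1959 × 977.04 = 1168.5 MPa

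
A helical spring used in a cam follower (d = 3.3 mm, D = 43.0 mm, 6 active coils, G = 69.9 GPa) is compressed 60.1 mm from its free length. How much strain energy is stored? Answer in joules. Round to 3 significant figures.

3.92 J

k = Gd⁴/(8D³N_a) = (69.9×10³)(3.3⁴)/(8·43.0³·6) = 2.1721 N/mm
U = ½kδ² = 0.5 × 2.1721 × 60.1² = 3922.9 N·mm = 3.9229 J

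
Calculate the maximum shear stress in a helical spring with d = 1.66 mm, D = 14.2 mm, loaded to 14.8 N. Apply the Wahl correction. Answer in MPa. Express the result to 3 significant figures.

Spring index C = D/d = 14.2/1.66 = 8.5542
K_W = (4C−1)/(4C−4) + 0.615/C = 33.217/30.217 + 0.0719 = 1.1712
τ₀ = 8FD/(πd³) = 8·14.8·14.2/(π·1.66³) = 1681.28/14.371 = 116.99 MPa
τ_max = K·τ₀ = 1.1712 × 116.99 = 137.02 MPa

137 MPa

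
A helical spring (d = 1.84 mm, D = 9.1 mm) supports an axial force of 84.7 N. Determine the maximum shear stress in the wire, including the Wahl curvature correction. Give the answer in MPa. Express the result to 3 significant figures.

414 MPa

Spring index C = D/d = 9.1/1.84 = 4.9457
K_W = (4C−1)/(4C−4) + 0.615/C = 18.783/15.783 + 0.1244 = 1.3144
τ₀ = 8FD/(πd³) = 8·84.7·9.1/(π·1.84³) = 6166.16/19.571 = 315.07 MPa
τ_max = K·τ₀ = 1.3144 × 315.07 = 414.14 MPa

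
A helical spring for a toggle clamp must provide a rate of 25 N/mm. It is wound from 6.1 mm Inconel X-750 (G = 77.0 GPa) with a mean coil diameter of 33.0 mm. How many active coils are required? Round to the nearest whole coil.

N_a = Gd⁴/(8D³k) = (77.0×10³ × 6.1⁴)/(8 × 33.0³ × 25)
    = 1.06613e+08 / 7.1874e+06 = 14.83 → 15 coils

15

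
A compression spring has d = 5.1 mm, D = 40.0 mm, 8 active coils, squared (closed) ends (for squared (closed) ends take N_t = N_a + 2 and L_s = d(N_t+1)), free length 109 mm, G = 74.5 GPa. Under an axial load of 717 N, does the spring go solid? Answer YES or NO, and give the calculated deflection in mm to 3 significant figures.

YES, δ = 58.3 mm

k = Gd⁴/(8D³N_a) = (74.5×10³)(5.1⁴)/(8·40.0³·8) = 12.305 N/mm
N_t = 10; L_s = 5.1·11 = 56.1 mm; δ_solid = L₀ − L_s = 109 − 56.1 = 52.9 mm
δ = F/k = 717/12.305 = 58.27 mm
δ ≥ δ_solid → spring goes solid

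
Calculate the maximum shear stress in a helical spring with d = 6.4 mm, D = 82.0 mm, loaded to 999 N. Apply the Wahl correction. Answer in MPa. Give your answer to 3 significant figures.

Spring index C = D/d = 82.0/6.4 = 12.8125
K_W = (4C−1)/(4C−4) + 0.615/C = 50.250/47.250 + 0.0480 = 1.1115
τ₀ = 8FD/(πd³) = 8·999·82.0/(π·6.4³) = 655344/823.55 = 795.76 MPa
τ_max = K·τ₀ = 1.1115 × 795.76 = 884.48 MPa

884 MPa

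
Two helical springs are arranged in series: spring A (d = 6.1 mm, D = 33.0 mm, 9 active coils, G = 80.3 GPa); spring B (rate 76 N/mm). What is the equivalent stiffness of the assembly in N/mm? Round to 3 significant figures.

k_A = Gd⁴/(8D³N_a) = (80.3×10³)(6.1⁴)/(8·33.0³·9) = 42.97 N/mm
Series: 1/k_eq = 1/42.97 + 1/76 = 0.03643; k_eq = 27.45 N/mm

27.4 N/mm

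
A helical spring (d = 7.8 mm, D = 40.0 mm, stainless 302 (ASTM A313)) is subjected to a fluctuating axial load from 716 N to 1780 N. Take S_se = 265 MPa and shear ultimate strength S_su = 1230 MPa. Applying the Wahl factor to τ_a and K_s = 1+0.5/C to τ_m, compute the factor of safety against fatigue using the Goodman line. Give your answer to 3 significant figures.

C = D/d = 40.0/7.8 = 5.1282; K_W = (4C−1)/(4C−4)+0.615/C = 1.3016; K_s = 1+0.5/C = 1.0975
F_a = (F_max−F_min)/2 = 532 N; F_m = (F_max+F_min)/2 = 1248 N
τ_a = K_W·8F_aD/(πd³) = 1.3016 × 114.19 = 148.63 MPa
τ_m = K_s·8F_mD/(πd³) = 1.0975 × 267.87 = 293.99 MPa
Goodman: 1/n_f = τ_a/S_se + τ_m/S_su = 148.63/265 + 293.99/1230 = 0.56087 + 0.23902 = 0.79989
n_f = 1/0.79989 = 1.25

1.25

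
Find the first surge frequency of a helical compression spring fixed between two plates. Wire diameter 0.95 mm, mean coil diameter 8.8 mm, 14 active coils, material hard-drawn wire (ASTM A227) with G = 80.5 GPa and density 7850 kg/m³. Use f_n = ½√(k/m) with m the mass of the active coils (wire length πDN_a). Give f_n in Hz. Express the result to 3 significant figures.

316 Hz

k = Gd⁴/(8D³N_a) = (80.5×10³)(0.95⁴)/(8·8.8³·14) = 0.85906 N/mm = 859.06 N/m
Wire length L = πDN_a = π·8.8·14 = 387.04 mm
m = ρ·(πd²/4)·L = 7850 × 0.70882×10⁻⁶ m² × 0.38704 m = 0.0021536 kg
f_n = ½√(k/m) = 0.5·√(859.06/0.0021536) = 0.5·√(3.9889e+05) = 315.79 Hz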